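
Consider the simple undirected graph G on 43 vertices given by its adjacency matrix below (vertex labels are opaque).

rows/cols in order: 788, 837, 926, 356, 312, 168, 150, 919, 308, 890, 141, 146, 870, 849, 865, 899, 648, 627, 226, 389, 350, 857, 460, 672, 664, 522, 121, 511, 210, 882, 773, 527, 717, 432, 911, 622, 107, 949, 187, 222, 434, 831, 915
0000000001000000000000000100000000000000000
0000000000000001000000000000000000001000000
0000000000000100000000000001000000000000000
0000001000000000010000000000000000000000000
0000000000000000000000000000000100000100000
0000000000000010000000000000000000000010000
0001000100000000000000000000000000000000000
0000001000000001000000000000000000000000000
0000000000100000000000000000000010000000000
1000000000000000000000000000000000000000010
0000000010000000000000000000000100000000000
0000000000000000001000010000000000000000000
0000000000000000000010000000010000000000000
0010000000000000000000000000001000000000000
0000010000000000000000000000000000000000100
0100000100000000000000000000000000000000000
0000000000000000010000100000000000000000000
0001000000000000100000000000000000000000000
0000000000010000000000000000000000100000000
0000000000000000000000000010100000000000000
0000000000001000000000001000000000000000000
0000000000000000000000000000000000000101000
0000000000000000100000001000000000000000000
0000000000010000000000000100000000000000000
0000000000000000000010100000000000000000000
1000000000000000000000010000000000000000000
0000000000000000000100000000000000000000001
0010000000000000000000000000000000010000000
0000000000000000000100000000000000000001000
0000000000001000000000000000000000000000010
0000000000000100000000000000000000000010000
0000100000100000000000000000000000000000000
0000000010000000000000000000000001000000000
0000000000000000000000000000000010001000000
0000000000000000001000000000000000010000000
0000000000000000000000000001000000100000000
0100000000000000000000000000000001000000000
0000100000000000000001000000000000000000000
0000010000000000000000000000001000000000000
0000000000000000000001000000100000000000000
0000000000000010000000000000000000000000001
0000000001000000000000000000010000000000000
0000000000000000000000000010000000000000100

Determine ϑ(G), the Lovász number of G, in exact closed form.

43*cos(pi/43)/(cos(pi/43) + 1)

Vertex 312 has 2 neighbors: 527, 949.
Vertex 187 has 2 neighbors: 168, 773.
N(434) = {865, 915}, |N(434)| = 2.
deg(121) = 2; N(121) = {389, 915}.
deg(v) = 2 for all v (|V|=43); a single 43-cycle (edge-transitive).
A has 22 distinct eigenvalues ≈ [2.0, 1.979, 1.915, 1.811, 1.668, 1.49, 1.279, 1.042, 0.782, 0.506, 0.219, -0.073, -0.363, -0.646, -0.914, -1.164, -1.388, -1.583, -1.744, -1.868, -1.952, -1.995].
With N=43: ϑ(G) = 43·(-(-1)*2*cos(pi/43))/(2−(-2*cos(pi/43))) = 43*cos(pi/43)/(cos(pi/43) + 1).
Numerically 21.47128375.
Lovász sandwich 21 ≤ 43*cos(pi/43)/(cos(pi/43) + 1) ≤ 22: both strict.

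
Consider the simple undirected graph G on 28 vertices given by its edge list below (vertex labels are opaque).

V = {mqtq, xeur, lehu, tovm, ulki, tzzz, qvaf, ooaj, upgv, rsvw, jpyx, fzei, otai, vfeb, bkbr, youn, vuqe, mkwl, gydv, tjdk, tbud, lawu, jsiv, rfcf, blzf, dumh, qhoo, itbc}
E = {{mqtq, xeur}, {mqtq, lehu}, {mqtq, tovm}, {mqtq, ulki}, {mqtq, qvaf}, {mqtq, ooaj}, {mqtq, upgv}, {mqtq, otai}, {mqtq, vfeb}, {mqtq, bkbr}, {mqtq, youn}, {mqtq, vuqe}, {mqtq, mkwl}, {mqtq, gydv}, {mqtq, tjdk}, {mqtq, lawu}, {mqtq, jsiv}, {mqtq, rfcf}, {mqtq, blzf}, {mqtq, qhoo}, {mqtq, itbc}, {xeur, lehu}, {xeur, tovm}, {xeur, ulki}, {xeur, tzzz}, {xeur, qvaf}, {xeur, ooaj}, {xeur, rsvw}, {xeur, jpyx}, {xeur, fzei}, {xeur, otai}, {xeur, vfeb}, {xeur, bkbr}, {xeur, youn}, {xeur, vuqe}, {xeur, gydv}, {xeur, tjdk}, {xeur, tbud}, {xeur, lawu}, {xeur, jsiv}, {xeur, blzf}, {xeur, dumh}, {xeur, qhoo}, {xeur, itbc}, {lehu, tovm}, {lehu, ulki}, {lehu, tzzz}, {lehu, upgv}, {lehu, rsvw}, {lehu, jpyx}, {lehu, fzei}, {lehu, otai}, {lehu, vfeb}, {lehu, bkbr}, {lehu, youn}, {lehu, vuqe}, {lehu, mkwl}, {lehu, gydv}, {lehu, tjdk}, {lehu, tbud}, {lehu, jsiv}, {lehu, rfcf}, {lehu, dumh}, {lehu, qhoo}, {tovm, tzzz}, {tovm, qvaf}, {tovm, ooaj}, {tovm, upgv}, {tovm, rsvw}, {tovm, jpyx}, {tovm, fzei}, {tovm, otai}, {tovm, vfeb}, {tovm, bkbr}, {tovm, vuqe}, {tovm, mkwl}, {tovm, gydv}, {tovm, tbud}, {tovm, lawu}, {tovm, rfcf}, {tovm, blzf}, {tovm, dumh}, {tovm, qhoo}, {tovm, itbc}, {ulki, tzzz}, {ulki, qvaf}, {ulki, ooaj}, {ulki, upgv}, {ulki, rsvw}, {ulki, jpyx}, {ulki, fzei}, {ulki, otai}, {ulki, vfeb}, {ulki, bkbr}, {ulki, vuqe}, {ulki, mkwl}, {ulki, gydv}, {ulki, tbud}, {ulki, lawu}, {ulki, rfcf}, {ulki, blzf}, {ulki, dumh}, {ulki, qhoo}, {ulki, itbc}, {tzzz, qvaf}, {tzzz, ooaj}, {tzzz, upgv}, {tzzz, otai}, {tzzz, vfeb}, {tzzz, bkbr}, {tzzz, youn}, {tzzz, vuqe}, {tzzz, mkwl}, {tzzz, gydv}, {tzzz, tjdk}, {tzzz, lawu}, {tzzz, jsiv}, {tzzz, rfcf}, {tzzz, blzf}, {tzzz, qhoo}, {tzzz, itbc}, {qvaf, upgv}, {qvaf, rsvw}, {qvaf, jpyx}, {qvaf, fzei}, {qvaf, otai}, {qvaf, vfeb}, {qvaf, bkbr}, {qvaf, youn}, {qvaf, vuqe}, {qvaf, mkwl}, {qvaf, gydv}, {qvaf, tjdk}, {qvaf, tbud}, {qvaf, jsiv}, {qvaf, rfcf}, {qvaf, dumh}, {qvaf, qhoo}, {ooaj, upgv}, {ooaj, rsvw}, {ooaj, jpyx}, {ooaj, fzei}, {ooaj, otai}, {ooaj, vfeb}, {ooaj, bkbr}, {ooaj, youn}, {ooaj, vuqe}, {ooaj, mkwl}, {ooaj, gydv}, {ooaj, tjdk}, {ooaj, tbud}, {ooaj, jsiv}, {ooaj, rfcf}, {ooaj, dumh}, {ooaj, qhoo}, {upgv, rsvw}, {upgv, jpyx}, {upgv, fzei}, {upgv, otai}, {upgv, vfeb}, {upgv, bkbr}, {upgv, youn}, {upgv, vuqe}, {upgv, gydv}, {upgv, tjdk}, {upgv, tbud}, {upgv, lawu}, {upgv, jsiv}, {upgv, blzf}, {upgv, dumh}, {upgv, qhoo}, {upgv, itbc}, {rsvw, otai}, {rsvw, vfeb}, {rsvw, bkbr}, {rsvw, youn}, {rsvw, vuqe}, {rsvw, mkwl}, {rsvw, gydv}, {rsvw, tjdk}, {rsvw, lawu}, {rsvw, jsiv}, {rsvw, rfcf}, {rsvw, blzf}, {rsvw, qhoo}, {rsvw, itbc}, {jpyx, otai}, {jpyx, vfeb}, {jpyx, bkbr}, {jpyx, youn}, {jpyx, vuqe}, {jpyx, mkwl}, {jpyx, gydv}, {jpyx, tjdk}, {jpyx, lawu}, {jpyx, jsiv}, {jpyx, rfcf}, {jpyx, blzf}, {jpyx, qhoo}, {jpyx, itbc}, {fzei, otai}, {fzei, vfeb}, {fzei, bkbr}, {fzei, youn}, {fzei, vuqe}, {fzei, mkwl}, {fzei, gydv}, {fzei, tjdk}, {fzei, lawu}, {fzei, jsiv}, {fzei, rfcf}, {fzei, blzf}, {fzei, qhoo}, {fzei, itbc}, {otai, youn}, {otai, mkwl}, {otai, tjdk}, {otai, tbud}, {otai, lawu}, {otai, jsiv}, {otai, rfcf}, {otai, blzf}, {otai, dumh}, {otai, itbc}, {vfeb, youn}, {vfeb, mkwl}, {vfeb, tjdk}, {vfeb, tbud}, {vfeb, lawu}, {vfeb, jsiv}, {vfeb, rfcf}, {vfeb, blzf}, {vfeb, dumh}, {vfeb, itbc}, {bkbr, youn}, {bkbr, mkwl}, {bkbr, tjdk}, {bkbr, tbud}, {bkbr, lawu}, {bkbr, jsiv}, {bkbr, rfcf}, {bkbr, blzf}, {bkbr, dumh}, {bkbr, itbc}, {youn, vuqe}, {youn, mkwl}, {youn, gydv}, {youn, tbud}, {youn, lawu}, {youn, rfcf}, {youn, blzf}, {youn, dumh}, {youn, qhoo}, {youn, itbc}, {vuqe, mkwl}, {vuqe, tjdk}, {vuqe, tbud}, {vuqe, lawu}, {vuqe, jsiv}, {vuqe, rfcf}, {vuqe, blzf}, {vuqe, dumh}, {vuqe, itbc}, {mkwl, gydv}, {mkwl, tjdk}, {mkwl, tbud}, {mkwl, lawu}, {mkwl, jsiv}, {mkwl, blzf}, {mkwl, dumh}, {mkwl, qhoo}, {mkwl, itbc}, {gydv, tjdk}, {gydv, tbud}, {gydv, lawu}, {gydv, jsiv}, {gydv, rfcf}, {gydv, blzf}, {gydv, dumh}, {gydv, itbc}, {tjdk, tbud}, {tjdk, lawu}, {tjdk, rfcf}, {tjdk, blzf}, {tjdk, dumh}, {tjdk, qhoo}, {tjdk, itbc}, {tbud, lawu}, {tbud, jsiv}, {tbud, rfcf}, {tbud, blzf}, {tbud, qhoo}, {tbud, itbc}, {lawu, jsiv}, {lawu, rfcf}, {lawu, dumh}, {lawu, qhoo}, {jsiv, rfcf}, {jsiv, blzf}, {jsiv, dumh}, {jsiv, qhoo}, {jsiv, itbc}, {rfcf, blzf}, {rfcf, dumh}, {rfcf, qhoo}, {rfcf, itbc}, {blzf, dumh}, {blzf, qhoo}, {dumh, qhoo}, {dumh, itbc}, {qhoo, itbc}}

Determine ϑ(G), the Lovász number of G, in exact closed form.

N(rfcf) = {mqtq, lehu, tovm, ulki, tzzz, qvaf, ooaj, rsvw, jpyx, fzei, otai, vfeb, bkbr, youn, vuqe, gydv, tjdk, tbud, lawu, jsiv, blzf, dumh, qhoo, itbc}, |N(rfcf)| = 24.
N(lawu) = {mqtq, xeur, tovm, ulki, tzzz, upgv, rsvw, jpyx, fzei, otai, vfeb, bkbr, youn, vuqe, mkwl, gydv, tjdk, tbud, jsiv, rfcf, dumh, qhoo}, |N(lawu)| = 22.
Vertex otai has 22 neighbors: mqtq, xeur, lehu, tovm, ulki, tzzz, qvaf, ooaj, upgv, rsvw, jpyx, fzei, youn, mkwl, tjdk, tbud, lawu, jsiv, rfcf, blzf, dumh, itbc.
Vertex mkwl has 24 neighbors: mqtq, lehu, tovm, ulki, tzzz, qvaf, ooaj, rsvw, jpyx, fzei, otai, vfeb, bkbr, youn, vuqe, gydv, tjdk, tbud, lawu, jsiv, blzf, dumh, qhoo, itbc.
K_{7,6,6,5,4} (perfect); ϑ(G) = α(G) = max{7,6,6,5,4} = 7.
Numerically 7.0000000.
Lovász sandwich 7 ≤ 7 ≤ 7: collapsed.

7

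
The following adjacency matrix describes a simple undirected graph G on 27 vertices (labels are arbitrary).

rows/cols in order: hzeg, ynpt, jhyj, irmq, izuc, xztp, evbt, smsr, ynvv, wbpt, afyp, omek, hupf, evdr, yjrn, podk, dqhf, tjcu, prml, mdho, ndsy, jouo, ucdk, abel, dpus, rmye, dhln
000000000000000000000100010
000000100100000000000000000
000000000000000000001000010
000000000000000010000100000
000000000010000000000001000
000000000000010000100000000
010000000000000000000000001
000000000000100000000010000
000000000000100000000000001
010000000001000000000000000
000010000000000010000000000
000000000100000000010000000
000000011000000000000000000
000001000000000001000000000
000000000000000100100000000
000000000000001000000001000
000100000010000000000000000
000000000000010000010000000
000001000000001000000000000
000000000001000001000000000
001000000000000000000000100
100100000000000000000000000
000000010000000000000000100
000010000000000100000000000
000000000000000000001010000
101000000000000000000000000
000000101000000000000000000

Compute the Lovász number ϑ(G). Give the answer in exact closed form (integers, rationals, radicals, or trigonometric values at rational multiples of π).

27*cos(pi/27)/(cos(pi/27) + 1)

Vertex podk has 2 neighbors: yjrn, abel.
Vertex wbpt has 2 neighbors: ynpt, omek.
N(jouo) = {hzeg, irmq}, |N(jouo)| = 2.
Vertex hzeg has 2 neighbors: jouo, rmye.
G on 27 vertices is 2-regular; connected 2-regular on 27 ⇒ C_{27}.
The 14 distinct eigenvalues: [2.0, 1.94609, 1.78727, 1.53209, 1.19432, 0.79216, 0.3473, -0.11629, -0.57361, -1.0, -1.37248, -1.67098, -1.87939, -1.98648].
With N=27: ϑ(G) = 27·(-(-1)*2*cos(pi/27))/(2−(-2*cos(pi/27))) = 27*cos(pi/27)/(cos(pi/27) + 1).
= 13.45420409… (decimal).
α=13, χ(Ḡ)=14; ϑ=27*cos(pi/27)/(cos(pi/27) + 1) lies between (both strict).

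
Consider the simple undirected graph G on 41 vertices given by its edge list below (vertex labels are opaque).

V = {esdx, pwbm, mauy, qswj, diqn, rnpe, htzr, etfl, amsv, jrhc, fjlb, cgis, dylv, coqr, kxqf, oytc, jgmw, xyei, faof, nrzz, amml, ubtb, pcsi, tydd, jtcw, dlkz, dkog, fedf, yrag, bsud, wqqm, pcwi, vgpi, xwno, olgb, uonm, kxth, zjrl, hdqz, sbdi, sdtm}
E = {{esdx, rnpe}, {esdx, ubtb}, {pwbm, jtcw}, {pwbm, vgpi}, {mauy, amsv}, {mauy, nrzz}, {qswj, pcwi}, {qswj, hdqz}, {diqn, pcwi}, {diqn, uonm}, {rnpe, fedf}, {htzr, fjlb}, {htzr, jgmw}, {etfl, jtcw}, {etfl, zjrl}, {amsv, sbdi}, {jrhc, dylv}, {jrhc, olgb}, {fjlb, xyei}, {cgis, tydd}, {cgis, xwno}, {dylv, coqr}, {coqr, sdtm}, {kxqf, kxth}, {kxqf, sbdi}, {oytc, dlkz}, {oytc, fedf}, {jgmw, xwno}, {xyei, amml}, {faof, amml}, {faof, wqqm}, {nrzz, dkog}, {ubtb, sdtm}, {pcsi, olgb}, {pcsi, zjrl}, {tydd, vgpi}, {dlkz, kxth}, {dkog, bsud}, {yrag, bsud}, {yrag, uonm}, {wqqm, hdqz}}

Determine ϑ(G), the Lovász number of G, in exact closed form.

Vertex rnpe has 2 neighbors: esdx, fedf.
N(yrag) = {bsud, uonm}, |N(yrag)| = 2.
N(qswj) = {pcwi, hdqz}, |N(qswj)| = 2.
Vertex nrzz has 2 neighbors: mauy, dkog.
Every vertex has degree 2 (N=41); this is C_{41}, the 41-cycle.
The 21 distinct eigenvalues: [2.0, 1.977, 1.907, 1.792, 1.636, 1.441, 1.212, 0.955, 0.676, 0.381, 0.077, -0.229, -0.53, -0.818, -1.087, -1.331, -1.543, -1.719, -1.855, -1.947, -1.994].
−41·(-2*cos(pi/41)) / ((2)−(-2*cos(pi/41))) = 41*cos(pi/41)/(cos(pi/41) + 1) = ϑ(G).
= 20.4698803… (decimal).
Sandwich: α(G)=20 ≤ ϑ(G)=41*cos(pi/41)/(cos(pi/41) + 1) ≤ χ(Ḡ)=21 (both strict).

41*cos(pi/41)/(cos(pi/41) + 1)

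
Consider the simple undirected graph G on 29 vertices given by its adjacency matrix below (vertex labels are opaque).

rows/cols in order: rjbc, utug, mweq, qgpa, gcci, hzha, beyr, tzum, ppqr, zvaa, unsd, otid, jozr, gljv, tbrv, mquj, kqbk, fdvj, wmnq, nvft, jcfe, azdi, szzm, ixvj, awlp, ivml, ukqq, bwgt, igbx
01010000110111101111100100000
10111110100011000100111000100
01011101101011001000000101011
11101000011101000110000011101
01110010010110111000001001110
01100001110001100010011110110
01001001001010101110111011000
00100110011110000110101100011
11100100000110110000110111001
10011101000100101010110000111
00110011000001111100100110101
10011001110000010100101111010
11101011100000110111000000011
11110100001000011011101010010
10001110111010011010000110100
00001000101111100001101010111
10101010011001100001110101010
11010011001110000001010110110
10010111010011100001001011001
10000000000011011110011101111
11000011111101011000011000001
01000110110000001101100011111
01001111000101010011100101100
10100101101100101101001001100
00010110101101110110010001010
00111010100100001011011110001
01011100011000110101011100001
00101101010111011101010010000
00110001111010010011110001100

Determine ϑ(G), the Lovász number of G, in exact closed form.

N(szzm) = {utug, gcci, hzha, beyr, tzum, otid, gljv, mquj, wmnq, nvft, jcfe, ixvj, ivml, ukqq}, |N(szzm)| = 14.
N(tzum) = {mweq, hzha, beyr, zvaa, unsd, otid, jozr, fdvj, wmnq, jcfe, szzm, ixvj, bwgt, igbx}, |N(tzum)| = 14.
Vertex jozr has 14 neighbors: rjbc, utug, mweq, gcci, beyr, tzum, ppqr, tbrv, mquj, fdvj, wmnq, nvft, bwgt, igbx.
N(jcfe) = {rjbc, utug, beyr, tzum, ppqr, zvaa, unsd, otid, gljv, mquj, kqbk, azdi, szzm, igbx}, |N(jcfe)| = 14.
Regular of degree 14 on 29 vertices: Paley(29): SR with (k,λ,μ)=(14,6,7).
The 3 distinct eigenvalues: [14.0, 2.1926, -3.1926].
λ_max=14, λ_min=-sqrt(29)/2 - 1/2; ϑ = −29·λ_min/(λ_max−λ_min) = sqrt(29).
Numerically 5.385165.

sqrt(29)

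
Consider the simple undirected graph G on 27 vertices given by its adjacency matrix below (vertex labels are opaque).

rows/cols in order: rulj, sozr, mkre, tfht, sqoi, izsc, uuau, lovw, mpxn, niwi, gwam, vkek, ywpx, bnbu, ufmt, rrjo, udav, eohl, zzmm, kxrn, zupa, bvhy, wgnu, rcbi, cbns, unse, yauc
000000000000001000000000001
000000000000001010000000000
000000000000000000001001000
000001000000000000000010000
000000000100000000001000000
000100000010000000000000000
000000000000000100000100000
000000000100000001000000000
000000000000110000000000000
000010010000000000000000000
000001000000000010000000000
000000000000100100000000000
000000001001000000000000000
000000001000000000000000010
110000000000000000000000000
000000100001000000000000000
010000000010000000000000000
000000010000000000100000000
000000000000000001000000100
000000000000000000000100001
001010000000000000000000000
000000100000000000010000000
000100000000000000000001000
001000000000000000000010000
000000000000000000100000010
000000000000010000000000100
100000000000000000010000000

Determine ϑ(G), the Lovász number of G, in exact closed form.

27*cos(pi/27)/(cos(pi/27) + 1)

Vertex eohl has 2 neighbors: lovw, zzmm.
Vertex zzmm has 2 neighbors: eohl, cbns.
Vertex mpxn has 2 neighbors: ywpx, bnbu.
deg(cbns) = 2; N(cbns) = {zzmm, unse}.
2-regular, N=27; a single 27-cycle (edge-transitive).
A has 14 distinct eigenvalues ≈ [2.0, 1.946, 1.787, 1.532, 1.194, 0.792, 0.347, -0.116, -0.574, -1.0, -1.372, -1.671, -1.879, -1.986].
Lovász (edge-transitive): ϑ = −27·(-2*cos(pi/27))/((2)−(-2*cos(pi/27))) = 27*cos(pi/27)/(cos(pi/27) + 1).
= 13.45420… (decimal).
13 ≤ 27*cos(pi/27)/(cos(pi/27) + 1) ≤ 14: both strict.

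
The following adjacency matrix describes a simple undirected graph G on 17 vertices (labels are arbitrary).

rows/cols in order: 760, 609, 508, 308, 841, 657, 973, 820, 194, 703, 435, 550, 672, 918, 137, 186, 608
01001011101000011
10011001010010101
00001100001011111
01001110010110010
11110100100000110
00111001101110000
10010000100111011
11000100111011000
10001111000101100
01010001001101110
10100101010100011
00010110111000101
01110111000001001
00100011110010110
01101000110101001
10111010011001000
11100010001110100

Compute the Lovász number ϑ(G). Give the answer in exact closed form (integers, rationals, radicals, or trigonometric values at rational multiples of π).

N(308) = {609, 841, 657, 973, 703, 550, 672, 186}, |N(308)| = 8.
deg(918) = 8; N(918) = {508, 973, 820, 194, 703, 672, 137, 186}.
deg(703) = 8; N(703) = {609, 308, 820, 435, 550, 918, 137, 186}.
Vertex 608 has 8 neighbors: 760, 609, 508, 973, 435, 550, 672, 137.
8-regular, N=17; strongly regular (17,8,3,4).
The 3 distinct eigenvalues: [8.0, 1.56155, -2.56155].
λ_max=8, λ_min=-sqrt(17)/2 - 1/2; ϑ = −17·λ_min/(λ_max−λ_min) = sqrt(17).
Numerically 4.123105626.

sqrt(17)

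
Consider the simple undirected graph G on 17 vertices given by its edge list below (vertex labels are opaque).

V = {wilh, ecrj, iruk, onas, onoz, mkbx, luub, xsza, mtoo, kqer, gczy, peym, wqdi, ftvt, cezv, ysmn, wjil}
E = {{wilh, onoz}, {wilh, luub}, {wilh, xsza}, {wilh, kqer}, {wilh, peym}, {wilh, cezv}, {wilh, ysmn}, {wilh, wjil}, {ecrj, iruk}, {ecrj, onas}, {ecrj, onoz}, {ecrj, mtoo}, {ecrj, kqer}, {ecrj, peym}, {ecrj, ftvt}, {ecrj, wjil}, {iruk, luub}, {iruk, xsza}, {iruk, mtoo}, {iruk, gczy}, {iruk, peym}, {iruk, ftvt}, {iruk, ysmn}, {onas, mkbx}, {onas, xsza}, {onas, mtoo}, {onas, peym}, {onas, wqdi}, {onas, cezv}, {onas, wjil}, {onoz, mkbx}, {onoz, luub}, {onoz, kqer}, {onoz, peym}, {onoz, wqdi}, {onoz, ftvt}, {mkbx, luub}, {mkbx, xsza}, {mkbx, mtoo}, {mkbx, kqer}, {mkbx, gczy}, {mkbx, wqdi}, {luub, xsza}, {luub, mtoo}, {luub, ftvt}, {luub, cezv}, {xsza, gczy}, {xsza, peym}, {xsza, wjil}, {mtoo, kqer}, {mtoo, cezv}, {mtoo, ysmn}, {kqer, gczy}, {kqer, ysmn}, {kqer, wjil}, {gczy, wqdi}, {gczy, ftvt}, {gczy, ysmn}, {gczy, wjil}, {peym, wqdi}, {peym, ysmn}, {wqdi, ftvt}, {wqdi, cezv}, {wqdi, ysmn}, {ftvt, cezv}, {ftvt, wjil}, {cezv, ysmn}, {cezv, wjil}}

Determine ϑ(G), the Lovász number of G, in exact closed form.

sqrt(17)

deg(luub) = 8; N(luub) = {wilh, iruk, onoz, mkbx, xsza, mtoo, ftvt, cezv}.
N(mkbx) = {onas, onoz, luub, xsza, mtoo, kqer, gczy, wqdi}, |N(mkbx)| = 8.
Vertex wilh has 8 neighbors: onoz, luub, xsza, kqer, peym, cezv, ysmn, wjil.
deg(mtoo) = 8; N(mtoo) = {ecrj, iruk, onas, mkbx, luub, kqer, cezv, ysmn}.
8-regular, N=17; strongly regular (17,8,3,4).
The 3 distinct eigenvalues: [8.0, 1.56155, -2.56155].
−17·(-sqrt(17)/2 - 1/2) / ((8)−(-sqrt(17)/2 - 1/2)) = sqrt(17) = ϑ(G).
≈ 4.1231056 (to 7 d.p.).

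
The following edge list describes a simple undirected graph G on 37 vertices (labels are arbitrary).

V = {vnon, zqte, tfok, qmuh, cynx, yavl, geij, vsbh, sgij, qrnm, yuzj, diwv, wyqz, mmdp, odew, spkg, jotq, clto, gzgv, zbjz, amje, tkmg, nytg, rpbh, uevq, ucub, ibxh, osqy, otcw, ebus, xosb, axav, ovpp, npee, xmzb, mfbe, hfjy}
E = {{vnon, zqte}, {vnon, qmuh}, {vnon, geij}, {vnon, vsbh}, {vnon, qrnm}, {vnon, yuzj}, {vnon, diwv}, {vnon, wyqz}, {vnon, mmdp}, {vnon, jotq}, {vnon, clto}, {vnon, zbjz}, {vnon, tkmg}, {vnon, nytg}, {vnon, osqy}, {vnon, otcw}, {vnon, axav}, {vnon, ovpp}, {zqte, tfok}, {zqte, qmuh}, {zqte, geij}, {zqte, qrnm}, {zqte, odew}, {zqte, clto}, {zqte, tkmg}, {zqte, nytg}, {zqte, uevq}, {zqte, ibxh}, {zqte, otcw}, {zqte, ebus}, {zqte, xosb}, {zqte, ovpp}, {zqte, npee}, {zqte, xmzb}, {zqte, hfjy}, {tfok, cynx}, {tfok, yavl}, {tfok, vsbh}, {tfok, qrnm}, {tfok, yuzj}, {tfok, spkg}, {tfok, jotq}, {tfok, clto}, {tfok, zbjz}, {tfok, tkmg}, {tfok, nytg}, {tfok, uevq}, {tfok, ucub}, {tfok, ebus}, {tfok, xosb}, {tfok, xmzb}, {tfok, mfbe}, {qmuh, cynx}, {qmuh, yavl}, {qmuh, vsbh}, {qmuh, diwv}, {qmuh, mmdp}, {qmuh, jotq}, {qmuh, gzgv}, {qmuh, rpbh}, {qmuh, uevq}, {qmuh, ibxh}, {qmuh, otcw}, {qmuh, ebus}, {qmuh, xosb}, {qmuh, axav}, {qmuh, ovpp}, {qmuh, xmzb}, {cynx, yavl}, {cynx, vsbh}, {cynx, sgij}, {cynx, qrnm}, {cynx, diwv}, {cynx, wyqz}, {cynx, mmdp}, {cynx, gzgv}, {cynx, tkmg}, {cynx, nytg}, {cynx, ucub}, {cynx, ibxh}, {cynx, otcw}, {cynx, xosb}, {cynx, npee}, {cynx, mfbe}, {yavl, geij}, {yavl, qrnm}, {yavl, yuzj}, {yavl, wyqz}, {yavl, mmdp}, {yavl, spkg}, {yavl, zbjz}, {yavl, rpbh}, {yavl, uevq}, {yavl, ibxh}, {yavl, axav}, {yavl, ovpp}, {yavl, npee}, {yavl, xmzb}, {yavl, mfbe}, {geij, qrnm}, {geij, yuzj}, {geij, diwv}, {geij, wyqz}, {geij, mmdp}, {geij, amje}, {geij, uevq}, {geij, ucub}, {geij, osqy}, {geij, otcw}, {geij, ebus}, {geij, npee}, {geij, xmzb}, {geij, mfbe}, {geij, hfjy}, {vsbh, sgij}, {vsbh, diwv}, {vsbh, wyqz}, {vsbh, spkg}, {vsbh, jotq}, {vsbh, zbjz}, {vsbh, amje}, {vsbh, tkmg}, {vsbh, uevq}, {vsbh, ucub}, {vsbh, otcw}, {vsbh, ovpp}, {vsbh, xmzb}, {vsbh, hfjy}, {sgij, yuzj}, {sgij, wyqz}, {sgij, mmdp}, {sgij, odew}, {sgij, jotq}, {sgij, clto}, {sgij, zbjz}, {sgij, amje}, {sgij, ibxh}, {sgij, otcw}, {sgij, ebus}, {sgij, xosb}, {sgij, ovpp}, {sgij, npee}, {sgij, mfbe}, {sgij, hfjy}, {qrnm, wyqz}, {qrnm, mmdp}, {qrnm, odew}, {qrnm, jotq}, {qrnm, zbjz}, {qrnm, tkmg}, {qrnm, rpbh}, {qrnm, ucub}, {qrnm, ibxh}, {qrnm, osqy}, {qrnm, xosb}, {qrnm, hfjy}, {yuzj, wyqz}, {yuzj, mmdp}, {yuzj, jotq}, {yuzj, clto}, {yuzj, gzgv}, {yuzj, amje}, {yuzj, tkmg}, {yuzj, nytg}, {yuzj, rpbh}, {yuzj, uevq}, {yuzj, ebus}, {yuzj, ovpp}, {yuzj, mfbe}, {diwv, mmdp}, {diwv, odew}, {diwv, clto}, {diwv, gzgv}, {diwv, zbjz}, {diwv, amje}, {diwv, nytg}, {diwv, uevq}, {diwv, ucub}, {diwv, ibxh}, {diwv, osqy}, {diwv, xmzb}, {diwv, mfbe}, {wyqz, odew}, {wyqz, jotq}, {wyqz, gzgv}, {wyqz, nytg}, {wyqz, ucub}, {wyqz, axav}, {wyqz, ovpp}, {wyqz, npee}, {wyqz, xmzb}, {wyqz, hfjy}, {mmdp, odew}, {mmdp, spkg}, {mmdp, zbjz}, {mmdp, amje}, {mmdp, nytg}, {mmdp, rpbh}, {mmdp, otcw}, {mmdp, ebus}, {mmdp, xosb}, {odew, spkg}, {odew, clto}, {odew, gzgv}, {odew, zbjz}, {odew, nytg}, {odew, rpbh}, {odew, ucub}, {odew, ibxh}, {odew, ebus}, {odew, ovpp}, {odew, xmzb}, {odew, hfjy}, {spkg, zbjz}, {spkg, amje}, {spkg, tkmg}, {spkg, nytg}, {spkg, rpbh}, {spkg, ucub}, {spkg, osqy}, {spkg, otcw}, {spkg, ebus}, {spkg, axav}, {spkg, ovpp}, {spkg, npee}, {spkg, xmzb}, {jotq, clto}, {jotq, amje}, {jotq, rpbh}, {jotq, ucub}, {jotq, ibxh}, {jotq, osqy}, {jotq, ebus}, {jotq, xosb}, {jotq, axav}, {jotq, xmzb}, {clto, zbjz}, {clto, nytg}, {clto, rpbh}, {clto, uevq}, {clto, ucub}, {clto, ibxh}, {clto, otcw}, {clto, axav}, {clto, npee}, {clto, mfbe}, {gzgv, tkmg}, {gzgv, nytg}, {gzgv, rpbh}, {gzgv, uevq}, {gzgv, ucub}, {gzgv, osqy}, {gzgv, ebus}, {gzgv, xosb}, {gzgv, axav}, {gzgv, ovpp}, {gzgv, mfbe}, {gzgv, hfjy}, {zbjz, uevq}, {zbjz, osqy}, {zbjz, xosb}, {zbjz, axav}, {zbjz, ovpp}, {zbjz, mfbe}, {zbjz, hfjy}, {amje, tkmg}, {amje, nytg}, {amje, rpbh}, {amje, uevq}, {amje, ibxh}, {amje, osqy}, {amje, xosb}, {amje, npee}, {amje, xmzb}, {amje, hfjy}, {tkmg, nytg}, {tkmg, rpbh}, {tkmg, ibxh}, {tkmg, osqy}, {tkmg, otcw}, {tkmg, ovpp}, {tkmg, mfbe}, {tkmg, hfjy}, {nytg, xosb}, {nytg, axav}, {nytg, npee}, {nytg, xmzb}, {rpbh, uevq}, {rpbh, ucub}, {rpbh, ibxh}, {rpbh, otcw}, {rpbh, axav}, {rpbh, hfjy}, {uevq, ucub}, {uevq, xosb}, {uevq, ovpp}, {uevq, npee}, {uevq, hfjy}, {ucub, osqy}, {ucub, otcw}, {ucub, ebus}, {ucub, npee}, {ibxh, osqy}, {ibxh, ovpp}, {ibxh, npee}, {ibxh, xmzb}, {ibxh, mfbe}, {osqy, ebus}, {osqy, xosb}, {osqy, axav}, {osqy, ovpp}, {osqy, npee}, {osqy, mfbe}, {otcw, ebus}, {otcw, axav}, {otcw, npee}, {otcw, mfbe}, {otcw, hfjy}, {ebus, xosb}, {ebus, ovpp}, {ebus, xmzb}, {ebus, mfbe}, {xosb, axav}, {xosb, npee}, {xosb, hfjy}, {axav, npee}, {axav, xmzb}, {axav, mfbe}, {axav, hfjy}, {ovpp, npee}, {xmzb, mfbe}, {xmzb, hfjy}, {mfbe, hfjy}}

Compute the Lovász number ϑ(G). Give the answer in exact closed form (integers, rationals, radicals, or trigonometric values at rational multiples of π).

Vertex ovpp has 18 neighbors: vnon, zqte, qmuh, yavl, vsbh, sgij, yuzj, wyqz, odew, spkg, gzgv, zbjz, tkmg, uevq, ibxh, osqy, ebus, npee.
Vertex xosb has 18 neighbors: zqte, tfok, qmuh, cynx, sgij, qrnm, mmdp, jotq, gzgv, zbjz, amje, nytg, uevq, osqy, ebus, axav, npee, hfjy.
N(tkmg) = {vnon, zqte, tfok, cynx, vsbh, qrnm, yuzj, spkg, gzgv, amje, nytg, rpbh, ibxh, osqy, otcw, ovpp, mfbe, hfjy}, |N(tkmg)| = 18.
Vertex zbjz has 18 neighbors: vnon, tfok, yavl, vsbh, sgij, qrnm, diwv, mmdp, odew, spkg, clto, uevq, osqy, xosb, axav, ovpp, mfbe, hfjy.
37-vertex 18-regular graph: Paley(37): SR with (k,λ,μ)=(18,8,9).
A has 3 distinct eigenvalues ≈ [18.0, 2.541, -3.541].
With N=37: ϑ(G) = 37·(-(-sqrt(37)/2 - 1/2))/(18−(-sqrt(37)/2 - 1/2)) = sqrt(37).
Numerically 6.082762530.

sqrt(37)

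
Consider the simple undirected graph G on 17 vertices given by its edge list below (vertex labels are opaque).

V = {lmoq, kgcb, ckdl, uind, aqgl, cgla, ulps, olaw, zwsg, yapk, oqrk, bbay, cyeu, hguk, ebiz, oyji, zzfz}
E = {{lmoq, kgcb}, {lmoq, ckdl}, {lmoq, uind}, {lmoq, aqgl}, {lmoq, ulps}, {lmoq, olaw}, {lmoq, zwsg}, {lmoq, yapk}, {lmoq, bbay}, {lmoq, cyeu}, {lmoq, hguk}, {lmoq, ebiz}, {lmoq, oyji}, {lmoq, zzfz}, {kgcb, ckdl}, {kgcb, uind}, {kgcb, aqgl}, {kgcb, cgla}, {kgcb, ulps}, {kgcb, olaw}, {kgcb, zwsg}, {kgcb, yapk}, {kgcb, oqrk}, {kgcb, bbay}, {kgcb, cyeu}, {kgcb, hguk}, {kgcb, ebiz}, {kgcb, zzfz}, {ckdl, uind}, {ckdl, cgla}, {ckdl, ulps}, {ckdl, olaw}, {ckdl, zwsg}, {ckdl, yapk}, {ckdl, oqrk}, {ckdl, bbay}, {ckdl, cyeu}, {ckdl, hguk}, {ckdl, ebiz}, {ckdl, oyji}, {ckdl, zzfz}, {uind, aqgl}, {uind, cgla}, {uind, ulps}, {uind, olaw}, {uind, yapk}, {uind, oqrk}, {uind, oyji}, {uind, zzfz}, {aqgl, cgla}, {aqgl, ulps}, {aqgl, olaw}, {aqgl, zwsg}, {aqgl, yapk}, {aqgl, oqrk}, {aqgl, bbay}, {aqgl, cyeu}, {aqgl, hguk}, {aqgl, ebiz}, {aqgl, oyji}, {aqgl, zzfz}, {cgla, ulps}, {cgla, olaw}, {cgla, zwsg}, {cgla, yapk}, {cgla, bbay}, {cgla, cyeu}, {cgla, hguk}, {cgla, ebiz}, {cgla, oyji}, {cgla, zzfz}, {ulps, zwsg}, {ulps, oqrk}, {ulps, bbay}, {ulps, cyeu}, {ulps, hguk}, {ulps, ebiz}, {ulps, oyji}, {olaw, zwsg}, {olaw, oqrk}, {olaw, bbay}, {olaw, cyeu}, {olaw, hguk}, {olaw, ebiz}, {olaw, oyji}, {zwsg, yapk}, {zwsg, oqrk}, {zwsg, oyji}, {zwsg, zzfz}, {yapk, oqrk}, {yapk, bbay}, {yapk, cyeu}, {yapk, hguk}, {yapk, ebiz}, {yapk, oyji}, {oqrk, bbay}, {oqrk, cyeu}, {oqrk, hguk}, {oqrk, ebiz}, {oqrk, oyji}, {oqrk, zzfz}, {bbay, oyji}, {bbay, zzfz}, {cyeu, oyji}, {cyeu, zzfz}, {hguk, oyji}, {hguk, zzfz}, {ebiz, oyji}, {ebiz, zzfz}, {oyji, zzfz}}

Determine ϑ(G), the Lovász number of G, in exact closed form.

Vertex cyeu has 11 neighbors: lmoq, kgcb, ckdl, aqgl, cgla, ulps, olaw, yapk, oqrk, oyji, zzfz.
deg(kgcb) = 15; N(kgcb) = {lmoq, ckdl, uind, aqgl, cgla, ulps, olaw, zwsg, yapk, oqrk, bbay, cyeu, hguk, ebiz, zzfz}.
Vertex hguk has 11 neighbors: lmoq, kgcb, ckdl, aqgl, cgla, ulps, olaw, yapk, oqrk, oyji, zzfz.
N(ckdl) = {lmoq, kgcb, uind, cgla, ulps, olaw, zwsg, yapk, oqrk, bbay, cyeu, hguk, ebiz, oyji, zzfz}, |N(ckdl)| = 15.
5 parts of sizes [6, 4, 3, 2, 2]; α(G) = 6 = ϑ (perfect).
≈ 6.0000 (to 4 d.p.).
Sandwich: α(G)=6 ≤ ϑ(G)=6 ≤ χ(Ḡ)=6 (collapsed).

6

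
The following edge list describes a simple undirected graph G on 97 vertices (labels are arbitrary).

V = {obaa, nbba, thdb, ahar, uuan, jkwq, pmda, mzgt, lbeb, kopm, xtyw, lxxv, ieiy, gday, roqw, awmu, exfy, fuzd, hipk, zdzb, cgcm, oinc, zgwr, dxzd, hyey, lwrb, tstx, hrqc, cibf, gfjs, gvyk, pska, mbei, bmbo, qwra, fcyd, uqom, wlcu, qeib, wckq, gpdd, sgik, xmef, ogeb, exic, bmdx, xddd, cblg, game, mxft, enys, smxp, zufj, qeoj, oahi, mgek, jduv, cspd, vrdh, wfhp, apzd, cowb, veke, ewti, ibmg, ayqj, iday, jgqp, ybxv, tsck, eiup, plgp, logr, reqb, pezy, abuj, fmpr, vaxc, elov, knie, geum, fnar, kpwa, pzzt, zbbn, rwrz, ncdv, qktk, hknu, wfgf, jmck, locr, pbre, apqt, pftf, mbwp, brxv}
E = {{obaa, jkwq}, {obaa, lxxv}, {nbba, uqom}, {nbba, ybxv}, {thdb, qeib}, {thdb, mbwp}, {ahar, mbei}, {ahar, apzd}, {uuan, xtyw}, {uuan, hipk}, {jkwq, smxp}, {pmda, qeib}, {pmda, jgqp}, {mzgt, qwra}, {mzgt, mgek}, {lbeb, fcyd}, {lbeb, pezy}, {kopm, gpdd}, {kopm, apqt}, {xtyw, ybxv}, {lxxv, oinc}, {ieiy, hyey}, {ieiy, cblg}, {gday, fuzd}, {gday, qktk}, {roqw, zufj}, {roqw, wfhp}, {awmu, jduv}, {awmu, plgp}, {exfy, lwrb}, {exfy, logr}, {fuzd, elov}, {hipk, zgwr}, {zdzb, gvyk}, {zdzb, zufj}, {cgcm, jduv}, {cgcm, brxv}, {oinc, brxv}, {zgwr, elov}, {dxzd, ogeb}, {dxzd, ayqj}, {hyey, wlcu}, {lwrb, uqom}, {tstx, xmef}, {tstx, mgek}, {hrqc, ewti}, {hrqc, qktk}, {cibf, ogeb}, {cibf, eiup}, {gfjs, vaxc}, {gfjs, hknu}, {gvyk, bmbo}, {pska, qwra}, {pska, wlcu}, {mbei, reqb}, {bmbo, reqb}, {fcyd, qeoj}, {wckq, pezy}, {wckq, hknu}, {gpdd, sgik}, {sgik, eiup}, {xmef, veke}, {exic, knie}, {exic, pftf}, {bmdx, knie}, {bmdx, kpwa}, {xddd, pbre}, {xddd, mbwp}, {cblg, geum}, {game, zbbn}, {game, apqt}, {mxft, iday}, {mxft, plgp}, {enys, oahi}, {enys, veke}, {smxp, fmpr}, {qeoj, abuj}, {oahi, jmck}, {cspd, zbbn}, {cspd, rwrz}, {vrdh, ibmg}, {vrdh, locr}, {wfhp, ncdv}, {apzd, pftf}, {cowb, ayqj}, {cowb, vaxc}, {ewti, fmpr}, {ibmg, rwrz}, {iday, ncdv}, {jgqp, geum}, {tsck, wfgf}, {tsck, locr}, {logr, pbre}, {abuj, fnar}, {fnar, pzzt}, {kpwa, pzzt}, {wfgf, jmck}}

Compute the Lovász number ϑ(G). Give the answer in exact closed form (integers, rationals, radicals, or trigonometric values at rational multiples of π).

97*cos(pi/97)/(cos(pi/97) + 1)

deg(rwrz) = 2; N(rwrz) = {cspd, ibmg}.
N(cibf) = {ogeb, eiup}, |N(cibf)| = 2.
Vertex xddd has 2 neighbors: pbre, mbwp.
deg(reqb) = 2; N(reqb) = {mbei, bmbo}.
deg(v) = 2 for all v (|V|=97); connected 2-regular on 97 ⇒ C_{97}.
A has 49 distinct eigenvalues ≈ [2.0, 1.99581, 1.98324, 1.96236, 1.93324, 1.89602, 1.85084, 1.7979, 1.73742, 1.66966, 1.59489, 1.51343, 1.42562, 1.33183, 1.23246, 1.12791, 1.01864, 0.90509, 0.78775, 0.6671, 0.54366, 0.41794, 0.29046, 0.16176, 0.03239, -0.09712, -0.22623, -0.35438, -0.48105, -0.6057, -0.72781, -0.84687, -0.96237, -1.07384, -1.1808, -1.28282, -1.37945, -1.47029, -1.55497, -1.63313, -1.70443, -1.76859, -1.82533, -1.87441, -1.91563, -1.94882, -1.97383, -1.99057, -1.99895].
−97·(-2*cos(pi/97)) / ((2)−(-2*cos(pi/97))) = 97*cos(pi/97)/(cos(pi/97) + 1) = ϑ(G).
≈ 48.4873 (to 4 d.p.).
Check 48 ≤ 97*cos(pi/97)/(cos(pi/97) + 1) ≤ 49: both strict.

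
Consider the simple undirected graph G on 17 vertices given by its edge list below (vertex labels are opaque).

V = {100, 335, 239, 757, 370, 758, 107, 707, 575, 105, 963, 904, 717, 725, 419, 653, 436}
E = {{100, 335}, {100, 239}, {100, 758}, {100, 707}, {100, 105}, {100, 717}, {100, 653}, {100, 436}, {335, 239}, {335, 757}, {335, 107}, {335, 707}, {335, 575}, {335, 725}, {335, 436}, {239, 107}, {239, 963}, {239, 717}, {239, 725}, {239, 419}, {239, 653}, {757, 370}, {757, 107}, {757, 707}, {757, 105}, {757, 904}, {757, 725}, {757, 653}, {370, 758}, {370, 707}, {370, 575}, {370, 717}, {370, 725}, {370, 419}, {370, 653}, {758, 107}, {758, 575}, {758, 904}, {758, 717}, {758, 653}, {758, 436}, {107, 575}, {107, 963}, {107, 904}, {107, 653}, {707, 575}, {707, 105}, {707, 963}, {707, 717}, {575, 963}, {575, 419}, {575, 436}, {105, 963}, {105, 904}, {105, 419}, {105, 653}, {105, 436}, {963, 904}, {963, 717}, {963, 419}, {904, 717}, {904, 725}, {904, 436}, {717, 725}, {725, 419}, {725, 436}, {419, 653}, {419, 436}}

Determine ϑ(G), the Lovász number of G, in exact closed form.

Vertex 370 has 8 neighbors: 757, 758, 707, 575, 717, 725, 419, 653.
Vertex 653 has 8 neighbors: 100, 239, 757, 370, 758, 107, 105, 419.
N(239) = {100, 335, 107, 963, 717, 725, 419, 653}, |N(239)| = 8.
N(436) = {100, 335, 758, 575, 105, 904, 725, 419}, |N(436)| = 8.
Regular of degree 8 on 17 vertices: strongly regular (17,8,3,4).
spec(A) ≈ [8.0, 1.5616, -2.5616] (distinct, 4 d.p.).
Lovász: ϑ = −17(-sqrt(17)/2 - 1/2)/(8+-(-sqrt(17)/2 - 1/2)) = sqrt(17).
ϑ(G) ≈ 4.123105626.

sqrt(17)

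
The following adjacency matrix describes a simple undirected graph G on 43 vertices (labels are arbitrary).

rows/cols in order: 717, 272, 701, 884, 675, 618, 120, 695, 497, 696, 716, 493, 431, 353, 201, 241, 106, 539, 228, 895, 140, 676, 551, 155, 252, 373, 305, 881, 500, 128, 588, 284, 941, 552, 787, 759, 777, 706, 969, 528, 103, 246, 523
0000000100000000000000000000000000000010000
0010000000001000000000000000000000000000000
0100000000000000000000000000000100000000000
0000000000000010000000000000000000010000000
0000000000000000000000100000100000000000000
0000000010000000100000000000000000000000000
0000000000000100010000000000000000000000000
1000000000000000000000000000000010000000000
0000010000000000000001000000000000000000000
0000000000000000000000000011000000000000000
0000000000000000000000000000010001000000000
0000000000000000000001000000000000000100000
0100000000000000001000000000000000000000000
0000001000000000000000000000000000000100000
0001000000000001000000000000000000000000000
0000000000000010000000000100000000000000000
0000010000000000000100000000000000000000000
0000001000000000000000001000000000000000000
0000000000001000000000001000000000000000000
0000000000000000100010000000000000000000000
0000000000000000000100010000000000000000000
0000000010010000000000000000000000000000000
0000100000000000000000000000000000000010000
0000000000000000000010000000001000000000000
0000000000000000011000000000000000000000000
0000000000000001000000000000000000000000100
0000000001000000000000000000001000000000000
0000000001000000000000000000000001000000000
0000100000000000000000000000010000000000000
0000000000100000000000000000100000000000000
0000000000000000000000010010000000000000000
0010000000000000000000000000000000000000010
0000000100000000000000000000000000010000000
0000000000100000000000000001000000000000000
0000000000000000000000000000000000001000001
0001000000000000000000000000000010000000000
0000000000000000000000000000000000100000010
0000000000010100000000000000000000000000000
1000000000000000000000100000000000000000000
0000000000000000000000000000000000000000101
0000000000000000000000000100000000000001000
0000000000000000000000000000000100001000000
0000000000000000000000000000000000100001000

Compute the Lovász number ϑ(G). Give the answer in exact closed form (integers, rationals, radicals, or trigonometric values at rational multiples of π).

43*cos(pi/43)/(cos(pi/43) + 1)

Vertex 523 has 2 neighbors: 787, 528.
N(252) = {539, 228}, |N(252)| = 2.
deg(155) = 2; N(155) = {140, 588}.
deg(284) = 2; N(284) = {701, 246}.
43-vertex 2-regular graph: the odd cycle C_{43}.
spec(A) ≈ [2.0, 1.9787, 1.9152, 1.8109, 1.668, 1.4895, 1.2793, 1.0419, 0.7822, 0.5059, 0.2187, -0.073, -0.3633, -0.6458, -0.9145, -1.1637, -1.3881, -1.583, -1.7441, -1.868, -1.9522, -1.9947] (distinct, 4 d.p.).
With N=43: ϑ(G) = 43·(-(-1)*2*cos(pi/43))/(2−(-2*cos(pi/43))) = 43*cos(pi/43)/(cos(pi/43) + 1).
Numerically 21.47128.
Sandwich: α(G)=21 ≤ ϑ(G)=43*cos(pi/43)/(cos(pi/43) + 1) ≤ χ(Ḡ)=22 (both strict).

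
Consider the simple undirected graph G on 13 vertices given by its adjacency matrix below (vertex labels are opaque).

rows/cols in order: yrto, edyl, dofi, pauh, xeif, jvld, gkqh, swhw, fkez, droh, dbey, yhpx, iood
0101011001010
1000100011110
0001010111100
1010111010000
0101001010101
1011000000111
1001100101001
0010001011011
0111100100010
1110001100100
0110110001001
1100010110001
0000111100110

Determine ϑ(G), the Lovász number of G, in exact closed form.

deg(jvld) = 6; N(jvld) = {yrto, dofi, pauh, dbey, yhpx, iood}.
deg(xeif) = 6; N(xeif) = {edyl, pauh, gkqh, fkez, dbey, iood}.
Vertex iood has 6 neighbors: xeif, jvld, gkqh, swhw, dbey, yhpx.
N(droh) = {yrto, edyl, dofi, gkqh, swhw, dbey}, |N(droh)| = 6.
6-regular, N=13; SR(13,6,2,3) — a Paley graph.
spec(A) ≈ [6.0, 1.303, -2.303] (distinct, 3 d.p.).
−13·(-sqrt(13)/2 - 1/2) / ((6)−(-sqrt(13)/2 - 1/2)) = sqrt(13) = ϑ(G).
ϑ(G) ≈ 3.60555.

sqrt(13)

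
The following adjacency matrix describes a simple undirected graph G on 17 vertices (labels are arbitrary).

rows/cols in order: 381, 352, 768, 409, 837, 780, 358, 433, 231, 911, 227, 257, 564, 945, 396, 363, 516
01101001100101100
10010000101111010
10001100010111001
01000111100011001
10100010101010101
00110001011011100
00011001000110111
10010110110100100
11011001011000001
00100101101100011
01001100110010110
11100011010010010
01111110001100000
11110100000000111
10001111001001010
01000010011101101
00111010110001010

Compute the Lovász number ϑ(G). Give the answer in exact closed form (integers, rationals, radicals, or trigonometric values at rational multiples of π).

deg(352) = 8; N(352) = {381, 409, 231, 227, 257, 564, 945, 363}.
deg(227) = 8; N(227) = {352, 837, 780, 231, 911, 564, 396, 363}.
N(780) = {768, 409, 433, 911, 227, 564, 945, 396}, |N(780)| = 8.
Vertex 516 has 8 neighbors: 768, 409, 837, 358, 231, 911, 945, 363.
deg(v) = 8 for all v (|V|=17); Paley(17): SR with (k,λ,μ)=(8,3,4).
The 3 distinct eigenvalues: [8.0, 1.5616, -2.5616].
λ_max=8, λ_min=-sqrt(17)/2 - 1/2; ϑ = −17·λ_min/(λ_max−λ_min) = sqrt(17).
= 4.12311… (decimal).

sqrt(17)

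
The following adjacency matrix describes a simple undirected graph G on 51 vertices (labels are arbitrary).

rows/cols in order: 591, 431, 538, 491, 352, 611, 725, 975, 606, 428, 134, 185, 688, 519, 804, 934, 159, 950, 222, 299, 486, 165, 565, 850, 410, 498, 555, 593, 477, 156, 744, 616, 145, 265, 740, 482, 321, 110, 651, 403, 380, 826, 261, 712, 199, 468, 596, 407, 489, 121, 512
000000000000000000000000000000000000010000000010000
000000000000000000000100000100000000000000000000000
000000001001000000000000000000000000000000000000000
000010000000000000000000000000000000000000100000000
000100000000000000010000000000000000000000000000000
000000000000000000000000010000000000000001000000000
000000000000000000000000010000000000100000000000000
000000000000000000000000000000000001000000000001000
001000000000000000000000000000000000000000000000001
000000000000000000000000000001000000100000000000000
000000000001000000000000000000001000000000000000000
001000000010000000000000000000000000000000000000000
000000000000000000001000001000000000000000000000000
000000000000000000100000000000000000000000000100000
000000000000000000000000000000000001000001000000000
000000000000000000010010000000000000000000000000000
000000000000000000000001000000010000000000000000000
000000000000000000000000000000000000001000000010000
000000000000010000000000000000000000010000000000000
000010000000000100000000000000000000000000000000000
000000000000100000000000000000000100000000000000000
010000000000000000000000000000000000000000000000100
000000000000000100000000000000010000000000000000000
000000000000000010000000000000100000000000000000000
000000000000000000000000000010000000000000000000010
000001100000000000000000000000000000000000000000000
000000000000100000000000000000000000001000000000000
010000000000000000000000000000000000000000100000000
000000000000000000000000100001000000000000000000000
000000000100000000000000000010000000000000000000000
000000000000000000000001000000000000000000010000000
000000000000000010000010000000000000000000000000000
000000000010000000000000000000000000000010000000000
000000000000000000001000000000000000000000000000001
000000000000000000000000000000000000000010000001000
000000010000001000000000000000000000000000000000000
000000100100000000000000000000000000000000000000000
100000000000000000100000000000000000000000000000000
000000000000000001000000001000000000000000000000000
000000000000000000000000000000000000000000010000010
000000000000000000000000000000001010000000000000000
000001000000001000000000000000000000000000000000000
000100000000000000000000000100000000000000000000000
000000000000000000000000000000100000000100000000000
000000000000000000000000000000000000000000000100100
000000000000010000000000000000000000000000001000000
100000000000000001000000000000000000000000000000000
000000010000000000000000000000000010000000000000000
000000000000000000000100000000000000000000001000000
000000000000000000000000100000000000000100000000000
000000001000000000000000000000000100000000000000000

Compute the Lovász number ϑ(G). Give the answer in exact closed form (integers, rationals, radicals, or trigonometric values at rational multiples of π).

deg(403) = 2; N(403) = {712, 121}.
Vertex 538 has 2 neighbors: 606, 185.
N(611) = {498, 826}, |N(611)| = 2.
Vertex 491 has 2 neighbors: 352, 261.
51-vertex 2-regular graph: this is C_{51}, the 51-cycle.
Distinct eigenvalues (to 3 d.p.): [2.0, 1.985, 1.94, 1.865, 1.762, 1.632, 1.478, 1.301, 1.105, 0.891, 0.665, 0.428, 0.185, -0.062, -0.307, -0.547, -0.78, -1.0, -1.205, -1.392, -1.558, -1.7, -1.817, -1.906, -1.966, -1.996].
With N=51: ϑ(G) = 51·(-(-1)*2*cos(pi/51))/(2−(-2*cos(pi/51))) = 51*cos(pi/51)/(cos(pi/51) + 1).
≈ 25.475794486 (to 9 d.p.).
Lovász sandwich 25 ≤ 51*cos(pi/51)/(cos(pi/51) + 1) ≤ 26: both strict.

51*cos(pi/51)/(cos(pi/51) + 1)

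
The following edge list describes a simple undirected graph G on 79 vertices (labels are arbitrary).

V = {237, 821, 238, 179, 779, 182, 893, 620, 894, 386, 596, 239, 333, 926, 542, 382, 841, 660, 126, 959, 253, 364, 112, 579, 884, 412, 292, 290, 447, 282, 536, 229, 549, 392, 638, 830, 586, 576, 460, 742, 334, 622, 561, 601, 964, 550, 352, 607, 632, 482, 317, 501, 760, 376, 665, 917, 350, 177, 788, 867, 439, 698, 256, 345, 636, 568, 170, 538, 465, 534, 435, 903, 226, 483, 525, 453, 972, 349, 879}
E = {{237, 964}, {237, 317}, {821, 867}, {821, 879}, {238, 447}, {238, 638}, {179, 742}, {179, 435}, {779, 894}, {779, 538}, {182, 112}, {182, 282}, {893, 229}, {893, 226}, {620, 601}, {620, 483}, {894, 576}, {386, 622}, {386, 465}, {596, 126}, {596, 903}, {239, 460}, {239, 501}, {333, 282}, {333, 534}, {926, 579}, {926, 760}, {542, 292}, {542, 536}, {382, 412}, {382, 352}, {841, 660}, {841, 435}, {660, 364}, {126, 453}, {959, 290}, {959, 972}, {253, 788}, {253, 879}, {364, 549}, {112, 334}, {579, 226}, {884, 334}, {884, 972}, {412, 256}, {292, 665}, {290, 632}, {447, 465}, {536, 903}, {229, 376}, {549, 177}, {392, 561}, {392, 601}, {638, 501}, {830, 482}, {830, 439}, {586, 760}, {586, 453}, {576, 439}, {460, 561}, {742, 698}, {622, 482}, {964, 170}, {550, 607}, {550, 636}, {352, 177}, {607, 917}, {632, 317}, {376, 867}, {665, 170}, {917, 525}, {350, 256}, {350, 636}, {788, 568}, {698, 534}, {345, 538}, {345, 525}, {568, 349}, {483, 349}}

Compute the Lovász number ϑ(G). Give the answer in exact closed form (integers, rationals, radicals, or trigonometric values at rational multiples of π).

Vertex 350 has 2 neighbors: 256, 636.
Vertex 579 has 2 neighbors: 926, 226.
N(290) = {959, 632}, |N(290)| = 2.
deg(435) = 2; N(435) = {179, 841}.
Every vertex has degree 2 (N=79); this is C_{79}, the 79-cycle.
spec(A) ≈ [2.0, 1.994, 1.975, 1.943, 1.9, 1.844, 1.777, 1.698, 1.609, 1.509, 1.4, 1.282, 1.156, 1.023, 0.883, 0.738, 0.588, 0.434, 0.277, 0.119, -0.04, -0.199, -0.356, -0.511, -0.663, -0.811, -0.954, -1.09, -1.22, -1.342, -1.456, -1.56, -1.655, -1.739, -1.812, -1.873, -1.923, -1.961, -1.986, -1.998] (distinct, 3 d.p.).
Lovász: ϑ = −79(-2*cos(pi/79))/(2+-(-1)*2*cos(pi/79)) = 79*cos(pi/79)/(cos(pi/79) + 1).
= 39.4844… (decimal).
39 ≤ 79*cos(pi/79)/(cos(pi/79) + 1) ≤ 40: both strict.

79*cos(pi/79)/(cos(pi/79) + 1)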